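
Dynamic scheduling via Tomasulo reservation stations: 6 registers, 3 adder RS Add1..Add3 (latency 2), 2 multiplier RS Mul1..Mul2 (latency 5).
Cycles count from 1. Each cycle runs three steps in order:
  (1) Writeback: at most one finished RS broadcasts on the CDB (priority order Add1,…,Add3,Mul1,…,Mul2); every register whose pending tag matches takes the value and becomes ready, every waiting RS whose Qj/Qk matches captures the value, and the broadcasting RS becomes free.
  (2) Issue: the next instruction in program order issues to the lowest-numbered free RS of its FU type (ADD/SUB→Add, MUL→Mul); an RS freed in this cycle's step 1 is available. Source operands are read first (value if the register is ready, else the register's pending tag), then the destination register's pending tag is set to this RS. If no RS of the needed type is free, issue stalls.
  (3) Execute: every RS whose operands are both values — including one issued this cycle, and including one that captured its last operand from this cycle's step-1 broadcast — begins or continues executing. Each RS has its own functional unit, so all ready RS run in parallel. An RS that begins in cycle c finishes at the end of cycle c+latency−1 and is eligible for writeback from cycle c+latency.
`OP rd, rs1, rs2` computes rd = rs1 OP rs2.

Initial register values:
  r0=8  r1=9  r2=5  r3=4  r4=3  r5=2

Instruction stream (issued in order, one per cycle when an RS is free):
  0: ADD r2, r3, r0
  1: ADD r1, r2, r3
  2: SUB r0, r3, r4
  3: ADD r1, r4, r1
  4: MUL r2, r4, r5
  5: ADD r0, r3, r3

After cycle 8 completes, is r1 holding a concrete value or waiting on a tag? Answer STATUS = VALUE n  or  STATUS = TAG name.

cycle 1: issue ADD r2<-Add1 // r0:8,r1:9,r2:Add1,r3:4,r4:3,r5:2
cycle 2: issue ADD r1<-Add2 // r0:8,r1:Add2,r2:Add1,r3:4,r4:3,r5:2
cycle 3: CDB Add1=12; issue SUB r0<-Add1 // r0:Add1,r1:Add2,r2:12,r3:4,r4:3,r5:2
cycle 4: issue ADD r1<-Add3 // r0:Add1,r1:Add3,r2:12,r3:4,r4:3,r5:2
cycle 5: CDB Add1=1; issue MUL r2<-Mul1 // r0:1,r1:Add3,r2:Mul1,r3:4,r4:3,r5:2
cycle 6: CDB Add2=16; issue ADD r0<-Add1 // r0:Add1,r1:Add3,r2:Mul1,r3:4,r4:3,r5:2
cycle 7: - // r0:Add1,r1:Add3,r2:Mul1,r3:4,r4:3,r5:2
cycle 8: CDB Add1=8 // r0:8,r1:Add3,r2:Mul1,r3:4,r4:3,r5:2

STATUS = TAG Add3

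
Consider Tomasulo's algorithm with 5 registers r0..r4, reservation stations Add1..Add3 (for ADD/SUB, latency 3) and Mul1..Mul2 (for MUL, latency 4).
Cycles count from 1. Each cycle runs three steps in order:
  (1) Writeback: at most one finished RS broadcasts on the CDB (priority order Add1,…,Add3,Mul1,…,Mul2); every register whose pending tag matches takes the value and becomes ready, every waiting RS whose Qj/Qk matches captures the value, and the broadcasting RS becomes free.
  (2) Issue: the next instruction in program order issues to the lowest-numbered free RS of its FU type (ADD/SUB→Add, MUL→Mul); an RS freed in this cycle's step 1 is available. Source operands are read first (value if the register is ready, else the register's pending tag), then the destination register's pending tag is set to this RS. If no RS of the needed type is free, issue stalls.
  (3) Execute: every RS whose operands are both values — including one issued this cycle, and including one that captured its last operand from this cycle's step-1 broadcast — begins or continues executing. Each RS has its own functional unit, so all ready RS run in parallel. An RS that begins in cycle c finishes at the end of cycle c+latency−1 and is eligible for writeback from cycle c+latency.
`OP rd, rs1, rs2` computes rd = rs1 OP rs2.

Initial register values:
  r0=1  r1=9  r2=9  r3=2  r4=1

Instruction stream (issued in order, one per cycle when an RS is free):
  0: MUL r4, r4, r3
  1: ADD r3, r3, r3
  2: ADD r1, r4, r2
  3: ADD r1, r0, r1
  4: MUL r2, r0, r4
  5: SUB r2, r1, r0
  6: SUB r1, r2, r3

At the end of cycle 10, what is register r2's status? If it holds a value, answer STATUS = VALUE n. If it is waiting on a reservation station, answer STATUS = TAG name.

c1: issue MUL r4<-Mul1 | r0:1,r1:9,r2:9,r3:2,r4:Mul1
c2: issue ADD r3<-Add1 | r0:1,r1:9,r2:9,r3:Add1,r4:Mul1
c3: issue ADD r1<-Add2 | r0:1,r1:Add2,r2:9,r3:Add1,r4:Mul1
c4: issue ADD r1<-Add3 | r0:1,r1:Add3,r2:9,r3:Add1,r4:Mul1
c5: CDB Add1=4; issue MUL r2<-Mul2 | r0:1,r1:Add3,r2:Mul2,r3:4,r4:Mul1
c6: CDB Mul1=2; issue SUB r2<-Add1 | r0:1,r1:Add3,r2:Add1,r3:4,r4:2
c7: stall | r0:1,r1:Add3,r2:Add1,r3:4,r4:2
c8: stall | r0:1,r1:Add3,r2:Add1,r3:4,r4:2
c9: CDB Add2=11; issue SUB r1<-Add2 | r0:1,r1:Add2,r2:Add1,r3:4,r4:2
c10: CDB Mul2=2 | r0:1,r1:Add2,r2:Add1,r3:4,r4:2

STATUS = TAG Add1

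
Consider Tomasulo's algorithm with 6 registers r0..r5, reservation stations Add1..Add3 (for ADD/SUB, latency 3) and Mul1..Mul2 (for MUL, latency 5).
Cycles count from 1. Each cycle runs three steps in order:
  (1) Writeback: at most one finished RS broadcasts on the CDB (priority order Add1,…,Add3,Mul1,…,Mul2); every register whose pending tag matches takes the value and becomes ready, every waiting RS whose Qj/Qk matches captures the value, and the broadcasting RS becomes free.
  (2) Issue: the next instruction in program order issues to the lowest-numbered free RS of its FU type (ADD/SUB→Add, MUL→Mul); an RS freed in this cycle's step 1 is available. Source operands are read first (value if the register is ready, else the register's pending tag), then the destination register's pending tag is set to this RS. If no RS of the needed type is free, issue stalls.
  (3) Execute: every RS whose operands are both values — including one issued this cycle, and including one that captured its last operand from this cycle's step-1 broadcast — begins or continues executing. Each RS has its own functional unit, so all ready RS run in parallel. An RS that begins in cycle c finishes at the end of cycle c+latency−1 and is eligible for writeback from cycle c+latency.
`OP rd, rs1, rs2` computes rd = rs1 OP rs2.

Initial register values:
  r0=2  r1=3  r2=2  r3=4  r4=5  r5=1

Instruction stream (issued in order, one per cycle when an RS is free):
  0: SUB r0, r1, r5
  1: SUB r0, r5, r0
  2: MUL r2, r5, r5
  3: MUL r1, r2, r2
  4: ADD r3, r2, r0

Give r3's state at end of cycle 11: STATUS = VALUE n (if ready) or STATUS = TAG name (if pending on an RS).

STATUS = VALUE 0

  c1: issue SUB r0<-Add1  regs: r0:Add1,r1:3,r2:2,r3:4,r4:5,r5:1
  c2: issue SUB r0<-Add2  regs: r0:Add2,r1:3,r2:2,r3:4,r4:5,r5:1
  c3: issue MUL r2<-Mul1  regs: r0:Add2,r1:3,r2:Mul1,r3:4,r4:5,r5:1
  c4: CDB Add1=2; issue MUL r1<-Mul2  regs: r0:Add2,r1:Mul2,r2:Mul1,r3:4,r4:5,r5:1
  c5: issue ADD r3<-Add1  regs: r0:Add2,r1:Mul2,r2:Mul1,r3:Add1,r4:5,r5:1
  c6: -  regs: r0:Add2,r1:Mul2,r2:Mul1,r3:Add1,r4:5,r5:1
  c7: CDB Add2=-1  regs: r0:-1,r1:Mul2,r2:Mul1,r3:Add1,r4:5,r5:1
  c8: CDB Mul1=1  regs: r0:-1,r1:Mul2,r2:1,r3:Add1,r4:5,r5:1
  c9: -  regs: r0:-1,r1:Mul2,r2:1,r3:Add1,r4:5,r5:1
  c10: -  regs: r0:-1,r1:Mul2,r2:1,r3:Add1,r4:5,r5:1
  c11: CDB Add1=0  regs: r0:-1,r1:Mul2,r2:1,r3:0,r4:5,r5:1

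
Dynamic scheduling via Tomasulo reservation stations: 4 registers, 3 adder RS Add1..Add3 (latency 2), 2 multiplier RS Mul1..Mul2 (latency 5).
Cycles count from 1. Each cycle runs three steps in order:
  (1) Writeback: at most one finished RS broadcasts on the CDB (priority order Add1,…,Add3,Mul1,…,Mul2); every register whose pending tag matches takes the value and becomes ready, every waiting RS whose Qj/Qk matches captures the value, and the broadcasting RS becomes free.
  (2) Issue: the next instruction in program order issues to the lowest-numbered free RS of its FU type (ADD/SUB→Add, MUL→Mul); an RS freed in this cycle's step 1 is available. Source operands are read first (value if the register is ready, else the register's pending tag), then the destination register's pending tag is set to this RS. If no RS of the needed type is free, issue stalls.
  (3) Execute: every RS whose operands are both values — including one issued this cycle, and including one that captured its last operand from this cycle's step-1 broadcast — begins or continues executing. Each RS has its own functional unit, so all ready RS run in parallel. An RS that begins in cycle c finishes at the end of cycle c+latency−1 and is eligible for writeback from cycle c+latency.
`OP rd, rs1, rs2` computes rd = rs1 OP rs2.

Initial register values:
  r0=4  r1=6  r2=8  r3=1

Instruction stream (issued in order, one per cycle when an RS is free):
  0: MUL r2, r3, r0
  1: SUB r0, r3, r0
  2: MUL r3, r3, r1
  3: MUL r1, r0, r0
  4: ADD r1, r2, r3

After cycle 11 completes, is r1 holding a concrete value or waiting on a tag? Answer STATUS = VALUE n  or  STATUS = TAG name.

STATUS = VALUE 10

cycle 1: issue MUL r2<-Mul1 // r0:4,r1:6,r2:Mul1,r3:1
cycle 2: issue SUB r0<-Add1 // r0:Add1,r1:6,r2:Mul1,r3:1
cycle 3: issue MUL r3<-Mul2 // r0:Add1,r1:6,r2:Mul1,r3:Mul2
cycle 4: CDB Add1=-3; stall // r0:-3,r1:6,r2:Mul1,r3:Mul2
cycle 5: stall // r0:-3,r1:6,r2:Mul1,r3:Mul2
cycle 6: CDB Mul1=4; issue MUL r1<-Mul1 // r0:-3,r1:Mul1,r2:4,r3:Mul2
cycle 7: issue ADD r1<-Add1 // r0:-3,r1:Add1,r2:4,r3:Mul2
cycle 8: CDB Mul2=6 // r0:-3,r1:Add1,r2:4,r3:6
cycle 9: - // r0:-3,r1:Add1,r2:4,r3:6
cycle 10: CDB Add1=10 // r0:-3,r1:10,r2:4,r3:6
cycle 11: CDB Mul1=9 // r0:-3,r1:10,r2:4,r3:6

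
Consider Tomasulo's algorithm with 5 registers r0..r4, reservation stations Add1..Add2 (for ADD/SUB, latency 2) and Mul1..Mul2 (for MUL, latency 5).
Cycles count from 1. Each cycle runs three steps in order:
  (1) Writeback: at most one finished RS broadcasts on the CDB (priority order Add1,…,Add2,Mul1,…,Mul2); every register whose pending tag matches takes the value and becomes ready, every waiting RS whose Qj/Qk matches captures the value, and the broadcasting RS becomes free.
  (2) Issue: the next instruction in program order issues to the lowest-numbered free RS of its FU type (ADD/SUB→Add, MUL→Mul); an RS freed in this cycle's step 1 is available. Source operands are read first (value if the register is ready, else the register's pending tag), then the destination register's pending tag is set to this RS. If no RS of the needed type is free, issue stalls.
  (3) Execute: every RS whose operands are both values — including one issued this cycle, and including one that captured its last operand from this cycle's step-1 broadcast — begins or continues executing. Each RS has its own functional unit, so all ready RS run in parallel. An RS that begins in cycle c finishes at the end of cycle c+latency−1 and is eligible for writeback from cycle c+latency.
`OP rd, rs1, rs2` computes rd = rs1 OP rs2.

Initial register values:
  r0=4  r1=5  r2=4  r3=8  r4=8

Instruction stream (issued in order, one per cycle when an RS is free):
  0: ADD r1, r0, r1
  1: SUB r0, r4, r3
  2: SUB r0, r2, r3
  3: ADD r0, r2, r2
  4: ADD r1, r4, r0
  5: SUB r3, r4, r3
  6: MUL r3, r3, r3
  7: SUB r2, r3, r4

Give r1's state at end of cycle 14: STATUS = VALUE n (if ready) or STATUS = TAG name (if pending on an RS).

cycle 1: issue ADD r1<-Add1 // r0:4,r1:Add1,r2:4,r3:8,r4:8
cycle 2: issue SUB r0<-Add2 // r0:Add2,r1:Add1,r2:4,r3:8,r4:8
cycle 3: CDB Add1=9; issue SUB r0<-Add1 // r0:Add1,r1:9,r2:4,r3:8,r4:8
cycle 4: CDB Add2=0; issue ADD r0<-Add2 // r0:Add2,r1:9,r2:4,r3:8,r4:8
cycle 5: CDB Add1=-4; issue ADD r1<-Add1 // r0:Add2,r1:Add1,r2:4,r3:8,r4:8
cycle 6: CDB Add2=8; issue SUB r3<-Add2 // r0:8,r1:Add1,r2:4,r3:Add2,r4:8
cycle 7: issue MUL r3<-Mul1 // r0:8,r1:Add1,r2:4,r3:Mul1,r4:8
cycle 8: CDB Add1=16; issue SUB r2<-Add1 // r0:8,r1:16,r2:Add1,r3:Mul1,r4:8
cycle 9: CDB Add2=0 // r0:8,r1:16,r2:Add1,r3:Mul1,r4:8
cycle 10: - // r0:8,r1:16,r2:Add1,r3:Mul1,r4:8
cycle 11: - // r0:8,r1:16,r2:Add1,r3:Mul1,r4:8
cycle 12: - // r0:8,r1:16,r2:Add1,r3:Mul1,r4:8
cycle 13: - // r0:8,r1:16,r2:Add1,r3:Mul1,r4:8
cycle 14: CDB Mul1=0 // r0:8,r1:16,r2:Add1,r3:0,r4:8

STATUS = VALUE 16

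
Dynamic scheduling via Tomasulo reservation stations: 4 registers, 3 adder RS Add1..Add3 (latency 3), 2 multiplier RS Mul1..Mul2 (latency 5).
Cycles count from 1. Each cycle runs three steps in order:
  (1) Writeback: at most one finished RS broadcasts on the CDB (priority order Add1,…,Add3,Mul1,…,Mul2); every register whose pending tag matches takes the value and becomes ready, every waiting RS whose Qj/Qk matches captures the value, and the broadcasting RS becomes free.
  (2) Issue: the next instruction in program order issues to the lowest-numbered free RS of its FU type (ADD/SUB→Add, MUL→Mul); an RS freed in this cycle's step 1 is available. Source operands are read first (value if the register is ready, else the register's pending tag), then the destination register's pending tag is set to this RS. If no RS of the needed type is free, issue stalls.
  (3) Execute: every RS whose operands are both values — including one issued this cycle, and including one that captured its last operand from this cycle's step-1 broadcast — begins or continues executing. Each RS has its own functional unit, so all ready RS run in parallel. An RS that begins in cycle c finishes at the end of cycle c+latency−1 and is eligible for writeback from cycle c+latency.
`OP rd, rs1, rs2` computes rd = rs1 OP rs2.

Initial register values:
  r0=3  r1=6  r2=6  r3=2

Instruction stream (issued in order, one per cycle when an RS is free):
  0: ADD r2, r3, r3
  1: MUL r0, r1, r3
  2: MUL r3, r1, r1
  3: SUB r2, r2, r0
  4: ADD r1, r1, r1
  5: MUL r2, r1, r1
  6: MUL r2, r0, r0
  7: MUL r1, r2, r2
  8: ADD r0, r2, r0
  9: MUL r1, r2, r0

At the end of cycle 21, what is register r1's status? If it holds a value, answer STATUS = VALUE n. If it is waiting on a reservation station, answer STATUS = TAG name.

STATUS = TAG Mul2

c1: issue ADD r2<-Add1 | r0:3,r1:6,r2:Add1,r3:2
c2: issue MUL r0<-Mul1 | r0:Mul1,r1:6,r2:Add1,r3:2
c3: issue MUL r3<-Mul2 | r0:Mul1,r1:6,r2:Add1,r3:Mul2
c4: CDB Add1=4; issue SUB r2<-Add1 | r0:Mul1,r1:6,r2:Add1,r3:Mul2
c5: issue ADD r1<-Add2 | r0:Mul1,r1:Add2,r2:Add1,r3:Mul2
c6: stall | r0:Mul1,r1:Add2,r2:Add1,r3:Mul2
c7: CDB Mul1=12; issue MUL r2<-Mul1 | r0:12,r1:Add2,r2:Mul1,r3:Mul2
c8: CDB Add2=12; stall | r0:12,r1:12,r2:Mul1,r3:Mul2
c9: CDB Mul2=36; issue MUL r2<-Mul2 | r0:12,r1:12,r2:Mul2,r3:36
c10: CDB Add1=-8; stall | r0:12,r1:12,r2:Mul2,r3:36
c11: stall | r0:12,r1:12,r2:Mul2,r3:36
c12: stall | r0:12,r1:12,r2:Mul2,r3:36
c13: CDB Mul1=144; issue MUL r1<-Mul1 | r0:12,r1:Mul1,r2:Mul2,r3:36
c14: CDB Mul2=144; issue ADD r0<-Add1 | r0:Add1,r1:Mul1,r2:144,r3:36
c15: issue MUL r1<-Mul2 | r0:Add1,r1:Mul2,r2:144,r3:36
c16: - | r0:Add1,r1:Mul2,r2:144,r3:36
c17: CDB Add1=156 | r0:156,r1:Mul2,r2:144,r3:36
c18: - | r0:156,r1:Mul2,r2:144,r3:36
c19: CDB Mul1=20736 | r0:156,r1:Mul2,r2:144,r3:36
c20: - | r0:156,r1:Mul2,r2:144,r3:36
c21: - | r0:156,r1:Mul2,r2:144,r3:36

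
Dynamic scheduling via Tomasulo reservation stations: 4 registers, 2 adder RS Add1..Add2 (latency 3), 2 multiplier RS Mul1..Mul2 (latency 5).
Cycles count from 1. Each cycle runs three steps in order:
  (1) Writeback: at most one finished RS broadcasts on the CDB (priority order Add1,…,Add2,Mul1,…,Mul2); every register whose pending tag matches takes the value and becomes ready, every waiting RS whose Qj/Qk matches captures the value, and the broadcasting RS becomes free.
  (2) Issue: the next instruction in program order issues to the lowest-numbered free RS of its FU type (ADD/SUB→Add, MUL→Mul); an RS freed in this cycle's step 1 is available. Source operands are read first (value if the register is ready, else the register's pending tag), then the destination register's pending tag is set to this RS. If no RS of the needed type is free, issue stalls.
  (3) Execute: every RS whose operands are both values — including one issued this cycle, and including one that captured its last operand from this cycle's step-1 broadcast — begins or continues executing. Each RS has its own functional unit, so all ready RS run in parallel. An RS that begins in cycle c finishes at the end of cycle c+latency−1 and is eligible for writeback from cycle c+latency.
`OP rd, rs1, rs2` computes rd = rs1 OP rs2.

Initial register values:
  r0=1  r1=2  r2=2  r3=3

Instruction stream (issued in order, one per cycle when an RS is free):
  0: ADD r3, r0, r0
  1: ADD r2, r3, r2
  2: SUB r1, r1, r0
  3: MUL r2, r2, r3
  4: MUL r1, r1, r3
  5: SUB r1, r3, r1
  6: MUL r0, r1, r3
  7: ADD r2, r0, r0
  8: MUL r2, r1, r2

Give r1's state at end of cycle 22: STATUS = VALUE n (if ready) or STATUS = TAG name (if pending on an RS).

STATUS = VALUE 0

  c1: issue ADD r3<-Add1  regs: r0:1,r1:2,r2:2,r3:Add1
  c2: issue ADD r2<-Add2  regs: r0:1,r1:2,r2:Add2,r3:Add1
  c3: stall  regs: r0:1,r1:2,r2:Add2,r3:Add1
  c4: CDB Add1=2; issue SUB r1<-Add1  regs: r0:1,r1:Add1,r2:Add2,r3:2
  c5: issue MUL r2<-Mul1  regs: r0:1,r1:Add1,r2:Mul1,r3:2
  c6: issue MUL r1<-Mul2  regs: r0:1,r1:Mul2,r2:Mul1,r3:2
  c7: CDB Add1=1; issue SUB r1<-Add1  regs: r0:1,r1:Add1,r2:Mul1,r3:2
  c8: CDB Add2=4; stall  regs: r0:1,r1:Add1,r2:Mul1,r3:2
  c9: stall  regs: r0:1,r1:Add1,r2:Mul1,r3:2
  c10: stall  regs: r0:1,r1:Add1,r2:Mul1,r3:2
  c11: stall  regs: r0:1,r1:Add1,r2:Mul1,r3:2
  c12: CDB Mul2=2; issue MUL r0<-Mul2  regs: r0:Mul2,r1:Add1,r2:Mul1,r3:2
  c13: CDB Mul1=8; issue ADD r2<-Add2  regs: r0:Mul2,r1:Add1,r2:Add2,r3:2
  c14: issue MUL r2<-Mul1  regs: r0:Mul2,r1:Add1,r2:Mul1,r3:2
  c15: CDB Add1=0  regs: r0:Mul2,r1:0,r2:Mul1,r3:2
  c16: -  regs: r0:Mul2,r1:0,r2:Mul1,r3:2
  c17: -  regs: r0:Mul2,r1:0,r2:Mul1,r3:2
  c18: -  regs: r0:Mul2,r1:0,r2:Mul1,r3:2
  c19: -  regs: r0:Mul2,r1:0,r2:Mul1,r3:2
  c20: CDB Mul2=0  regs: r0:0,r1:0,r2:Mul1,r3:2
  c21: -  regs: r0:0,r1:0,r2:Mul1,r3:2
  c22: -  regs: r0:0,r1:0,r2:Mul1,r3:2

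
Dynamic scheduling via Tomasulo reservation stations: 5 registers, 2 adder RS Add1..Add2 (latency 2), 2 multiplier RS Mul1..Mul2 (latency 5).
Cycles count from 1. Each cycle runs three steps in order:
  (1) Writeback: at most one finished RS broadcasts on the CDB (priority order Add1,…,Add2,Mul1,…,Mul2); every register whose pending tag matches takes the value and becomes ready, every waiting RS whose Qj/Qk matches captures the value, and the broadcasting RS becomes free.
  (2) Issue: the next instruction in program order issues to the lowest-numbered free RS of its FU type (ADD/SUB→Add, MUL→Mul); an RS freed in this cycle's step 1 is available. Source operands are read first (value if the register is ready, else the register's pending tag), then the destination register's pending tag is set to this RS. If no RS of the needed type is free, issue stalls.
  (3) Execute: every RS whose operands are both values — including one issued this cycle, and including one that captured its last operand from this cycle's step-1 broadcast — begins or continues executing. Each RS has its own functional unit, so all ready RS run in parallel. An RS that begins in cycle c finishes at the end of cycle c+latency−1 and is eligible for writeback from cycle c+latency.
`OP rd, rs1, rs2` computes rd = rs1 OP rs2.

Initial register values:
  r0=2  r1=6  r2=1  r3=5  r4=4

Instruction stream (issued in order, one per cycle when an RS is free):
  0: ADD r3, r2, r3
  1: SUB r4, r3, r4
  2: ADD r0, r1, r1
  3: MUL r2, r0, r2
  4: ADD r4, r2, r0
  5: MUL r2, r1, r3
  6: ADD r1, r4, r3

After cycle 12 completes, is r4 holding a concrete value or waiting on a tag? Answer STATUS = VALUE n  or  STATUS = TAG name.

c1: issue ADD r3<-Add1 | r0:2,r1:6,r2:1,r3:Add1,r4:4
c2: issue SUB r4<-Add2 | r0:2,r1:6,r2:1,r3:Add1,r4:Add2
c3: CDB Add1=6; issue ADD r0<-Add1 | r0:Add1,r1:6,r2:1,r3:6,r4:Add2
c4: issue MUL r2<-Mul1 | r0:Add1,r1:6,r2:Mul1,r3:6,r4:Add2
c5: CDB Add1=12; issue ADD r4<-Add1 | r0:12,r1:6,r2:Mul1,r3:6,r4:Add1
c6: CDB Add2=2; issue MUL r2<-Mul2 | r0:12,r1:6,r2:Mul2,r3:6,r4:Add1
c7: issue ADD r1<-Add2 | r0:12,r1:Add2,r2:Mul2,r3:6,r4:Add1
c8: - | r0:12,r1:Add2,r2:Mul2,r3:6,r4:Add1
c9: - | r0:12,r1:Add2,r2:Mul2,r3:6,r4:Add1
c10: CDB Mul1=12 | r0:12,r1:Add2,r2:Mul2,r3:6,r4:Add1
c11: CDB Mul2=36 | r0:12,r1:Add2,r2:36,r3:6,r4:Add1
c12: CDB Add1=24 | r0:12,r1:Add2,r2:36,r3:6,r4:24

STATUS = VALUE 24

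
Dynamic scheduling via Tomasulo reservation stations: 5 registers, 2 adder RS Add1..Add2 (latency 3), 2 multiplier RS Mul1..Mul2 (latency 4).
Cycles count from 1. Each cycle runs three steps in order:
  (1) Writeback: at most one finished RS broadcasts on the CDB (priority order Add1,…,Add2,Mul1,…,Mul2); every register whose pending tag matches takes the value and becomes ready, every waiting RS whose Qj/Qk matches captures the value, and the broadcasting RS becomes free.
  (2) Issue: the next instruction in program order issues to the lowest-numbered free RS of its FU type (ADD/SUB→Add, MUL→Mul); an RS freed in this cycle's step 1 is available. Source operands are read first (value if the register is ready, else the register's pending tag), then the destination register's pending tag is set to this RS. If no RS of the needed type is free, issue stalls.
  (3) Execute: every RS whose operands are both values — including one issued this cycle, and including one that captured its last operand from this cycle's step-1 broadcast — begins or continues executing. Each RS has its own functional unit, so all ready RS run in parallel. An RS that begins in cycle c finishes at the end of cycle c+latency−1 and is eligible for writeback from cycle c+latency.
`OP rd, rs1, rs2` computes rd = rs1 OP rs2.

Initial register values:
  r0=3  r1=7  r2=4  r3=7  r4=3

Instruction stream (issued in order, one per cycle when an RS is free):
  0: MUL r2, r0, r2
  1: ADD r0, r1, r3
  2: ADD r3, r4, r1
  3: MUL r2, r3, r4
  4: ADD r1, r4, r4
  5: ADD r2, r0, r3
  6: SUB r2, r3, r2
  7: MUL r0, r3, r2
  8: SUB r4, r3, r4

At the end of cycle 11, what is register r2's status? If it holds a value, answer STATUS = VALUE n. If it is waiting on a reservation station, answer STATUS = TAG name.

c1: issue MUL r2<-Mul1 | r0:3,r1:7,r2:Mul1,r3:7,r4:3
c2: issue ADD r0<-Add1 | r0:Add1,r1:7,r2:Mul1,r3:7,r4:3
c3: issue ADD r3<-Add2 | r0:Add1,r1:7,r2:Mul1,r3:Add2,r4:3
c4: issue MUL r2<-Mul2 | r0:Add1,r1:7,r2:Mul2,r3:Add2,r4:3
c5: CDB Add1=14; issue ADD r1<-Add1 | r0:14,r1:Add1,r2:Mul2,r3:Add2,r4:3
c6: CDB Add2=10; issue ADD r2<-Add2 | r0:14,r1:Add1,r2:Add2,r3:10,r4:3
c7: CDB Mul1=12; stall | r0:14,r1:Add1,r2:Add2,r3:10,r4:3
c8: CDB Add1=6; issue SUB r2<-Add1 | r0:14,r1:6,r2:Add1,r3:10,r4:3
c9: CDB Add2=24; issue MUL r0<-Mul1 | r0:Mul1,r1:6,r2:Add1,r3:10,r4:3
c10: CDB Mul2=30; issue SUB r4<-Add2 | r0:Mul1,r1:6,r2:Add1,r3:10,r4:Add2
c11: - | r0:Mul1,r1:6,r2:Add1,r3:10,r4:Add2

STATUS = TAG Add1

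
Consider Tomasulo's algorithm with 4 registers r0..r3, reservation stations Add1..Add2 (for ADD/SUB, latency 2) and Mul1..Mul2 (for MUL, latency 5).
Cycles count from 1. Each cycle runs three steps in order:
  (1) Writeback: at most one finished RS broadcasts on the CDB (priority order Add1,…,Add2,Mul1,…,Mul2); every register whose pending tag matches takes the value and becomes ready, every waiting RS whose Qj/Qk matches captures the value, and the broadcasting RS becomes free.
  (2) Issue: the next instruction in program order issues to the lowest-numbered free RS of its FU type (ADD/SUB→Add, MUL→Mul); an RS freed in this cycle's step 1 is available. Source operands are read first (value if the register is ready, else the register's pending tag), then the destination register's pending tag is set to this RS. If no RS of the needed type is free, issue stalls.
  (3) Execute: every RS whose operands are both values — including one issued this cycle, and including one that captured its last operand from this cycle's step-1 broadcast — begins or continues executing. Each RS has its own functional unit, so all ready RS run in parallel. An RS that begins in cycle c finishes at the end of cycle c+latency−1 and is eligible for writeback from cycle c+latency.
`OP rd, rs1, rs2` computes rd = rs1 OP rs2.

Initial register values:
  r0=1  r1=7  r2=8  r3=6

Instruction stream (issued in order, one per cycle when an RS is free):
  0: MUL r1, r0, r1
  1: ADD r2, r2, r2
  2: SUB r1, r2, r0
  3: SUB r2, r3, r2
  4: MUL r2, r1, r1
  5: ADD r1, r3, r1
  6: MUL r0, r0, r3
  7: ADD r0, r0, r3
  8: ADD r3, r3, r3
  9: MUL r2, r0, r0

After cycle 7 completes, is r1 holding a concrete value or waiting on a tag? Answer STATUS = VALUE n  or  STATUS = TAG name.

STATUS = TAG Add1

  c1: issue MUL r1<-Mul1  regs: r0:1,r1:Mul1,r2:8,r3:6
  c2: issue ADD r2<-Add1  regs: r0:1,r1:Mul1,r2:Add1,r3:6
  c3: issue SUB r1<-Add2  regs: r0:1,r1:Add2,r2:Add1,r3:6
  c4: CDB Add1=16; issue SUB r2<-Add1  regs: r0:1,r1:Add2,r2:Add1,r3:6
  c5: issue MUL r2<-Mul2  regs: r0:1,r1:Add2,r2:Mul2,r3:6
  c6: CDB Add1=-10; issue ADD r1<-Add1  regs: r0:1,r1:Add1,r2:Mul2,r3:6
  c7: CDB Add2=15; stall  regs: r0:1,r1:Add1,r2:Mul2,r3:6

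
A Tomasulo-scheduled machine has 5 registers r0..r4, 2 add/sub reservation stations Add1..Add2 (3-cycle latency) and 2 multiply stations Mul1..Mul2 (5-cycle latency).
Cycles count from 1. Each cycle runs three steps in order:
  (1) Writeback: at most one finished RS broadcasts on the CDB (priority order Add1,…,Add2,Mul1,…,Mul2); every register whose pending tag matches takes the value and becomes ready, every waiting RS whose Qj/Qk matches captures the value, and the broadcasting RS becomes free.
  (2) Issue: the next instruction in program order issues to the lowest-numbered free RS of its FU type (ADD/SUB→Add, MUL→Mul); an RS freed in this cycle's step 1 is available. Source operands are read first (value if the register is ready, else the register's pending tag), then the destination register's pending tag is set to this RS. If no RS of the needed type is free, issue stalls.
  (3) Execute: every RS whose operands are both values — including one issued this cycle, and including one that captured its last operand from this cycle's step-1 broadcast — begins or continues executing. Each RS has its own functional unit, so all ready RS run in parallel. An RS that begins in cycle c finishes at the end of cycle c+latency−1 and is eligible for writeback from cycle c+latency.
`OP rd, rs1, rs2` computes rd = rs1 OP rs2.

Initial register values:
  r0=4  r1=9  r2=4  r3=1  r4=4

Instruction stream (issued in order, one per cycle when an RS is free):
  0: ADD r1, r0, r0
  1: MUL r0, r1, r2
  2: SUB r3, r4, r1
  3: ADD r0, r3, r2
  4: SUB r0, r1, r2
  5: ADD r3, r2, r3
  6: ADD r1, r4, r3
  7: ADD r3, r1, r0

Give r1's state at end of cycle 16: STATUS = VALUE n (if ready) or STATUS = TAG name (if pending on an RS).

cycle 1: issue ADD r1<-Add1 // r0:4,r1:Add1,r2:4,r3:1,r4:4
cycle 2: issue MUL r0<-Mul1 // r0:Mul1,r1:Add1,r2:4,r3:1,r4:4
cycle 3: issue SUB r3<-Add2 // r0:Mul1,r1:Add1,r2:4,r3:Add2,r4:4
cycle 4: CDB Add1=8; issue ADD r0<-Add1 // r0:Add1,r1:8,r2:4,r3:Add2,r4:4
cycle 5: stall // r0:Add1,r1:8,r2:4,r3:Add2,r4:4
cycle 6: stall // r0:Add1,r1:8,r2:4,r3:Add2,r4:4
cycle 7: CDB Add2=-4; issue SUB r0<-Add2 // r0:Add2,r1:8,r2:4,r3:-4,r4:4
cycle 8: stall // r0:Add2,r1:8,r2:4,r3:-4,r4:4
cycle 9: CDB Mul1=32; stall // r0:Add2,r1:8,r2:4,r3:-4,r4:4
cycle 10: CDB Add1=0; issue ADD r3<-Add1 // r0:Add2,r1:8,r2:4,r3:Add1,r4:4
cycle 11: CDB Add2=4; issue ADD r1<-Add2 // r0:4,r1:Add2,r2:4,r3:Add1,r4:4
cycle 12: stall // r0:4,r1:Add2,r2:4,r3:Add1,r4:4
cycle 13: CDB Add1=0; issue ADD r3<-Add1 // r0:4,r1:Add2,r2:4,r3:Add1,r4:4
cycle 14: - // r0:4,r1:Add2,r2:4,r3:Add1,r4:4
cycle 15: - // r0:4,r1:Add2,r2:4,r3:Add1,r4:4
cycle 16: CDB Add2=4 // r0:4,r1:4,r2:4,r3:Add1,r4:4

STATUS = VALUE 4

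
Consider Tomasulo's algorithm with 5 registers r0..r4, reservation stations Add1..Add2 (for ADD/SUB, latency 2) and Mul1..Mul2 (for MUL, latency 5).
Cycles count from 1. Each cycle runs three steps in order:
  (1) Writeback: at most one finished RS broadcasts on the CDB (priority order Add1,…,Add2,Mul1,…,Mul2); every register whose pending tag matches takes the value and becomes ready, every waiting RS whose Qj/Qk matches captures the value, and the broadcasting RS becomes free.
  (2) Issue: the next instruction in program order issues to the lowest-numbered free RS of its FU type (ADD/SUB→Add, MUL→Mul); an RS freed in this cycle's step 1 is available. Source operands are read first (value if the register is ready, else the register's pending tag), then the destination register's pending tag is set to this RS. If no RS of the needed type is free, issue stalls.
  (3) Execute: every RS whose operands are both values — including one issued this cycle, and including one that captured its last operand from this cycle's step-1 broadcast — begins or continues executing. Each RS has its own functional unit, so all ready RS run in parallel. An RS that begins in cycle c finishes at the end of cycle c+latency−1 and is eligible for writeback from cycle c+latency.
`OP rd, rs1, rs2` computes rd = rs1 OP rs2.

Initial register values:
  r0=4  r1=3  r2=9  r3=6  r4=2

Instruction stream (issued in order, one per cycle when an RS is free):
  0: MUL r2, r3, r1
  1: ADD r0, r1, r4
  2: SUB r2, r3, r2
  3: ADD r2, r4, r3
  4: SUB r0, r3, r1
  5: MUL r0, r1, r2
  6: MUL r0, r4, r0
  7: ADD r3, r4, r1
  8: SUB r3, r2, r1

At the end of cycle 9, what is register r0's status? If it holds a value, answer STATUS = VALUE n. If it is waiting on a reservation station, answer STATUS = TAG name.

c1: issue MUL r2<-Mul1 | r0:4,r1:3,r2:Mul1,r3:6,r4:2
c2: issue ADD r0<-Add1 | r0:Add1,r1:3,r2:Mul1,r3:6,r4:2
c3: issue SUB r2<-Add2 | r0:Add1,r1:3,r2:Add2,r3:6,r4:2
c4: CDB Add1=5; issue ADD r2<-Add1 | r0:5,r1:3,r2:Add1,r3:6,r4:2
c5: stall | r0:5,r1:3,r2:Add1,r3:6,r4:2
c6: CDB Add1=8; issue SUB r0<-Add1 | r0:Add1,r1:3,r2:8,r3:6,r4:2
c7: CDB Mul1=18; issue MUL r0<-Mul1 | r0:Mul1,r1:3,r2:8,r3:6,r4:2
c8: CDB Add1=3; issue MUL r0<-Mul2 | r0:Mul2,r1:3,r2:8,r3:6,r4:2
c9: CDB Add2=-12; issue ADD r3<-Add1 | r0:Mul2,r1:3,r2:8,r3:Add1,r4:2

STATUS = TAG Mul2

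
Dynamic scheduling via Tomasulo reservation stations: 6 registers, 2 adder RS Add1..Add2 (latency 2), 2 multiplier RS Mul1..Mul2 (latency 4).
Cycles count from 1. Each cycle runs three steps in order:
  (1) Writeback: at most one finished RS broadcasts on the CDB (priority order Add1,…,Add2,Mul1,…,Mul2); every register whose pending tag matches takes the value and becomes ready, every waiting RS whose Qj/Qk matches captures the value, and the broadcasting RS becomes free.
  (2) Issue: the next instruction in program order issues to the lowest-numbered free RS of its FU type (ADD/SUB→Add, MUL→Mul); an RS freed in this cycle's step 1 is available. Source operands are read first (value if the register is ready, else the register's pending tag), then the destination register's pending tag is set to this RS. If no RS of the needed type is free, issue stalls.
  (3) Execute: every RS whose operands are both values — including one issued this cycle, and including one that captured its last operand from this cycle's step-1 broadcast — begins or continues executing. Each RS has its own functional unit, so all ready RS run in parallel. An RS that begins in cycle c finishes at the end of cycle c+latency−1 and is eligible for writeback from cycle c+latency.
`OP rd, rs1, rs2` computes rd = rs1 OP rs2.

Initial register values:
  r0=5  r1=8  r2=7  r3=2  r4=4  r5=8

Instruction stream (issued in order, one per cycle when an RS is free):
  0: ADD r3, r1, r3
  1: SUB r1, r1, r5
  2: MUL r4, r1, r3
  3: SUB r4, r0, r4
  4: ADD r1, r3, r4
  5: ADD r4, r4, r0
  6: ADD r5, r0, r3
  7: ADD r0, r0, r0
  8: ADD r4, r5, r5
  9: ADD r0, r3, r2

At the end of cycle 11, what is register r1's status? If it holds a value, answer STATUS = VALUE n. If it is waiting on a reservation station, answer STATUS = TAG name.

c1: issue ADD r3<-Add1 | r0:5,r1:8,r2:7,r3:Add1,r4:4,r5:8
c2: issue SUB r1<-Add2 | r0:5,r1:Add2,r2:7,r3:Add1,r4:4,r5:8
c3: CDB Add1=10; issue MUL r4<-Mul1 | r0:5,r1:Add2,r2:7,r3:10,r4:Mul1,r5:8
c4: CDB Add2=0; issue SUB r4<-Add1 | r0:5,r1:0,r2:7,r3:10,r4:Add1,r5:8
c5: issue ADD r1<-Add2 | r0:5,r1:Add2,r2:7,r3:10,r4:Add1,r5:8
c6: stall | r0:5,r1:Add2,r2:7,r3:10,r4:Add1,r5:8
c7: stall | r0:5,r1:Add2,r2:7,r3:10,r4:Add1,r5:8
c8: CDB Mul1=0; stall | r0:5,r1:Add2,r2:7,r3:10,r4:Add1,r5:8
c9: stall | r0:5,r1:Add2,r2:7,r3:10,r4:Add1,r5:8
c10: CDB Add1=5; issue ADD r4<-Add1 | r0:5,r1:Add2,r2:7,r3:10,r4:Add1,r5:8
c11: stall | r0:5,r1:Add2,r2:7,r3:10,r4:Add1,r5:8

STATUS = TAG Add2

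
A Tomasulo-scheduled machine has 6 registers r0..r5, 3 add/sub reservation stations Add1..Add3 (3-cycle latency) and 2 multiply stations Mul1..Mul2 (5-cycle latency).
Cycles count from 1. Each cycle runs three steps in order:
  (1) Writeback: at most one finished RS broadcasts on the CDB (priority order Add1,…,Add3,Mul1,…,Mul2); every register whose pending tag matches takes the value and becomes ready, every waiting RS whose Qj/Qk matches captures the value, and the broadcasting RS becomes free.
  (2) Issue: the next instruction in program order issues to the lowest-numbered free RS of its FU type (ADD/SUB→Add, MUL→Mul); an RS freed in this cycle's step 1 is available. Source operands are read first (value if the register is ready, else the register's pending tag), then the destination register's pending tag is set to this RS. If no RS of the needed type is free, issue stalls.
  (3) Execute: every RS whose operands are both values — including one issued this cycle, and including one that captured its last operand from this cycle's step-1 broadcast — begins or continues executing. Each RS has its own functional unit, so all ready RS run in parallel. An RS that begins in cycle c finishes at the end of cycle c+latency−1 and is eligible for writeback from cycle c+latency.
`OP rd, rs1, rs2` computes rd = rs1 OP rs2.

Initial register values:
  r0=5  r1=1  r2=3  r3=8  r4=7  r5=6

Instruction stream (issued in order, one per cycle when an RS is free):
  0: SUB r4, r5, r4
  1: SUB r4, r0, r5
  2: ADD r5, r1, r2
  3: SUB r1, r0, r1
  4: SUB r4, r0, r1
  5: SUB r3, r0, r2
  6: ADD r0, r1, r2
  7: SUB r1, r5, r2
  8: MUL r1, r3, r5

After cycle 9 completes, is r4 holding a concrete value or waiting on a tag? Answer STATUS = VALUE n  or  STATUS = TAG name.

STATUS = TAG Add2

c1: issue SUB r4<-Add1 | r0:5,r1:1,r2:3,r3:8,r4:Add1,r5:6
c2: issue SUB r4<-Add2 | r0:5,r1:1,r2:3,r3:8,r4:Add2,r5:6
c3: issue ADD r5<-Add3 | r0:5,r1:1,r2:3,r3:8,r4:Add2,r5:Add3
c4: CDB Add1=-1; issue SUB r1<-Add1 | r0:5,r1:Add1,r2:3,r3:8,r4:Add2,r5:Add3
c5: CDB Add2=-1; issue SUB r4<-Add2 | r0:5,r1:Add1,r2:3,r3:8,r4:Add2,r5:Add3
c6: CDB Add3=4; issue SUB r3<-Add3 | r0:5,r1:Add1,r2:3,r3:Add3,r4:Add2,r5:4
c7: CDB Add1=4; issue ADD r0<-Add1 | r0:Add1,r1:4,r2:3,r3:Add3,r4:Add2,r5:4
c8: stall | r0:Add1,r1:4,r2:3,r3:Add3,r4:Add2,r5:4
c9: CDB Add3=2; issue SUB r1<-Add3 | r0:Add1,r1:Add3,r2:3,r3:2,r4:Add2,r5:4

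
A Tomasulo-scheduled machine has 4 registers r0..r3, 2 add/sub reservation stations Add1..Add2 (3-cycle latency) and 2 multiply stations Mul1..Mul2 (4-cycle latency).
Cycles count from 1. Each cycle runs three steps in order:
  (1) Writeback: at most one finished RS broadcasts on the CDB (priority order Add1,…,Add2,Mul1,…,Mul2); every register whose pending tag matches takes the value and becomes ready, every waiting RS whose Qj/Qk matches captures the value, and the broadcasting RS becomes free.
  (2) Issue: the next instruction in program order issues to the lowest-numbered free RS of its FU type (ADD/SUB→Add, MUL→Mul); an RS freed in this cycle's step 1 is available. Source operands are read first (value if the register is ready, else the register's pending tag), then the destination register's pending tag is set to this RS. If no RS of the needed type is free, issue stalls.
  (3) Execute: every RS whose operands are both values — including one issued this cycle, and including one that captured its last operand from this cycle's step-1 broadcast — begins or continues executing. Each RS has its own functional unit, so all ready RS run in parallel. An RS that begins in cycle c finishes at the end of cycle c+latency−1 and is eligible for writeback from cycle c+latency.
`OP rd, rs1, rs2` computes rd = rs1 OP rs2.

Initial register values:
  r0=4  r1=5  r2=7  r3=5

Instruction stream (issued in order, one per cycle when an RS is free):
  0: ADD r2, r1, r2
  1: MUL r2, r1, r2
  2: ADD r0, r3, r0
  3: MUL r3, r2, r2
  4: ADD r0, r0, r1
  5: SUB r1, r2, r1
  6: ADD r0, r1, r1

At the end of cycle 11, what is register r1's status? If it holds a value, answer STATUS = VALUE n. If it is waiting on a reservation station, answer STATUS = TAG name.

STATUS = VALUE 55

cycle 1: issue ADD r2<-Add1 // r0:4,r1:5,r2:Add1,r3:5
cycle 2: issue MUL r2<-Mul1 // r0:4,r1:5,r2:Mul1,r3:5
cycle 3: issue ADD r0<-Add2 // r0:Add2,r1:5,r2:Mul1,r3:5
cycle 4: CDB Add1=12; issue MUL r3<-Mul2 // r0:Add2,r1:5,r2:Mul1,r3:Mul2
cycle 5: issue ADD r0<-Add1 // r0:Add1,r1:5,r2:Mul1,r3:Mul2
cycle 6: CDB Add2=9; issue SUB r1<-Add2 // r0:Add1,r1:Add2,r2:Mul1,r3:Mul2
cycle 7: stall // r0:Add1,r1:Add2,r2:Mul1,r3:Mul2
cycle 8: CDB Mul1=60; stall // r0:Add1,r1:Add2,r2:60,r3:Mul2
cycle 9: CDB Add1=14; issue ADD r0<-Add1 // r0:Add1,r1:Add2,r2:60,r3:Mul2
cycle 10: - // r0:Add1,r1:Add2,r2:60,r3:Mul2
cycle 11: CDB Add2=55 // r0:Add1,r1:55,r2:60,r3:Mul2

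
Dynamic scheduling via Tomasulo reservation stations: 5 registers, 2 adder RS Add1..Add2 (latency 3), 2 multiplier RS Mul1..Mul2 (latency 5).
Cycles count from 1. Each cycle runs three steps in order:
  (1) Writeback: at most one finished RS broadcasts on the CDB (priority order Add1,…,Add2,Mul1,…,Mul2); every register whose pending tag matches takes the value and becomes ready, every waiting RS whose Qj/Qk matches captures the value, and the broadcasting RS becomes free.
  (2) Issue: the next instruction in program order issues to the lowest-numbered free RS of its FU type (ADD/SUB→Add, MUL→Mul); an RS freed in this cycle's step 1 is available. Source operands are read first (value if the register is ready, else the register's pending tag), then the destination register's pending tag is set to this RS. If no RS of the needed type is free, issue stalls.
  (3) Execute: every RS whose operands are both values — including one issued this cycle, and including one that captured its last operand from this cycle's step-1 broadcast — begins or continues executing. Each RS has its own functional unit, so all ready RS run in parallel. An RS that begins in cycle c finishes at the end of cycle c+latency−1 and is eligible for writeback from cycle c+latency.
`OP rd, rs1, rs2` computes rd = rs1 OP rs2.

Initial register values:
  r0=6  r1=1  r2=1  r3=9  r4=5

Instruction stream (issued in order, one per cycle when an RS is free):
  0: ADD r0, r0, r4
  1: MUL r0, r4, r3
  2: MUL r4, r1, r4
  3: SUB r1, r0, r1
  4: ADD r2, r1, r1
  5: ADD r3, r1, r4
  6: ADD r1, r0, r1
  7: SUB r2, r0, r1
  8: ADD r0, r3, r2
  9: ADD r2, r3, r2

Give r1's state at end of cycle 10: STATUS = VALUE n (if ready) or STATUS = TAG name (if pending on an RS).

STATUS = VALUE 44

c1: issue ADD r0<-Add1 | r0:Add1,r1:1,r2:1,r3:9,r4:5
c2: issue MUL r0<-Mul1 | r0:Mul1,r1:1,r2:1,r3:9,r4:5
c3: issue MUL r4<-Mul2 | r0:Mul1,r1:1,r2:1,r3:9,r4:Mul2
c4: CDB Add1=11; issue SUB r1<-Add1 | r0:Mul1,r1:Add1,r2:1,r3:9,r4:Mul2
c5: issue ADD r2<-Add2 | r0:Mul1,r1:Add1,r2:Add2,r3:9,r4:Mul2
c6: stall | r0:Mul1,r1:Add1,r2:Add2,r3:9,r4:Mul2
c7: CDB Mul1=45; stall | r0:45,r1:Add1,r2:Add2,r3:9,r4:Mul2
c8: CDB Mul2=5; stall | r0:45,r1:Add1,r2:Add2,r3:9,r4:5
c9: stall | r0:45,r1:Add1,r2:Add2,r3:9,r4:5
c10: CDB Add1=44; issue ADD r3<-Add1 | r0:45,r1:44,r2:Add2,r3:Add1,r4:5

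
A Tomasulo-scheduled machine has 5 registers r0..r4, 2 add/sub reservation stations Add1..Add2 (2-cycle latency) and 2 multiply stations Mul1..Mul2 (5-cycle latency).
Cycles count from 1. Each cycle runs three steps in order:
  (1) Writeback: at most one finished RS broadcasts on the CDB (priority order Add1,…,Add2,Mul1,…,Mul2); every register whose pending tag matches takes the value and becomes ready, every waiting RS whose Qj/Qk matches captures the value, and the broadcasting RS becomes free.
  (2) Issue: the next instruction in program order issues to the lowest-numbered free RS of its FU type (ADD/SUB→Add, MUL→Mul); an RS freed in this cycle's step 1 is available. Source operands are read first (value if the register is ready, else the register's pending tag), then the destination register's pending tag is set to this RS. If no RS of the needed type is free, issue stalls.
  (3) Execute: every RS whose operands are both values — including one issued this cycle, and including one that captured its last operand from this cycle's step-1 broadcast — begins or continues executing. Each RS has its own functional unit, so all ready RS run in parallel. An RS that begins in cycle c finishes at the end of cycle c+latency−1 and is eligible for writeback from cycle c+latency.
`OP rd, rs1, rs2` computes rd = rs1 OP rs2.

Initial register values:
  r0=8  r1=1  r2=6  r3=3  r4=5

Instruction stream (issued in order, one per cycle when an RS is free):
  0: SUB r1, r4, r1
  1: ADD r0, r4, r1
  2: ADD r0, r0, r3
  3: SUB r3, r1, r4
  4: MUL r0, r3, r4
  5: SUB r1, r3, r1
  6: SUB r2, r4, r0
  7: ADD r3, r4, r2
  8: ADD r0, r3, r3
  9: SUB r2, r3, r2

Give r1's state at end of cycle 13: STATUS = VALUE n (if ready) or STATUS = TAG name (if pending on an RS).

STATUS = VALUE -5

c1: issue SUB r1<-Add1 | r0:8,r1:Add1,r2:6,r3:3,r4:5
c2: issue ADD r0<-Add2 | r0:Add2,r1:Add1,r2:6,r3:3,r4:5
c3: CDB Add1=4; issue ADD r0<-Add1 | r0:Add1,r1:4,r2:6,r3:3,r4:5
c4: stall | r0:Add1,r1:4,r2:6,r3:3,r4:5
c5: CDB Add2=9; issue SUB r3<-Add2 | r0:Add1,r1:4,r2:6,r3:Add2,r4:5
c6: issue MUL r0<-Mul1 | r0:Mul1,r1:4,r2:6,r3:Add2,r4:5
c7: CDB Add1=12; issue SUB r1<-Add1 | r0:Mul1,r1:Add1,r2:6,r3:Add2,r4:5
c8: CDB Add2=-1; issue SUB r2<-Add2 | r0:Mul1,r1:Add1,r2:Add2,r3:-1,r4:5
c9: stall | r0:Mul1,r1:Add1,r2:Add2,r3:-1,r4:5
c10: CDB Add1=-5; issue ADD r3<-Add1 | r0:Mul1,r1:-5,r2:Add2,r3:Add1,r4:5
c11: stall | r0:Mul1,r1:-5,r2:Add2,r3:Add1,r4:5
c12: stall | r0:Mul1,r1:-5,r2:Add2,r3:Add1,r4:5
c13: CDB Mul1=-5; stall | r0:-5,r1:-5,r2:Add2,r3:Add1,r4:5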